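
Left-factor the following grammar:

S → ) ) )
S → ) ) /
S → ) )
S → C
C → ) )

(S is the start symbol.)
S → ) ) S'
S' → )
S' → /
S' → ε
S → C
C → ) )

Left-factoring transforms A → αβ₁ | αβ₂ into A → αA' and A' → β₁ | β₂
(α is the longest common prefix among the alternatives). Repeat until
no nonterminal has two alternatives with a common prefix.

Round 1: S has alternatives sharing prefix ') )'. Introduce S': S → ) ) S'
  Add: S' → )
  Add: S' → /
  Add: S' → ε

No remaining common prefixes — done.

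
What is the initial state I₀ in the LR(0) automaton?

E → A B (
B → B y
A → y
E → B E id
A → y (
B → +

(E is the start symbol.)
{ [A → . y (], [A → . y], [B → . +], [B → . B y], [E → . A B (], [E → . B E id], [E' → . E] }

First, augment the grammar with E' → E
I₀ = CLOSURE({ [E' → . E] }):
  [E' → . E] has the dot before E: add [E → . A B (], [E → . B E id]
  [E → . A B (] has the dot before A: add [A → . y], [A → . y (]
  [E → . B E id] has the dot before B: add [B → . B y], [B → . +]
No further items can be added.

I₀ = { [A → . y (], [A → . y], [B → . +], [B → . B y], [E → . A B (], [E → . B E id], [E' → . E] }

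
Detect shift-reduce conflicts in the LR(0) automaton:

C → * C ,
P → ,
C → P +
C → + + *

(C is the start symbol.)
No shift-reduce conflicts

A shift-reduce conflict occurs when an LR(0) state has both:
  - a complete (reduce) item [A → α .] (dot at the end), and
  - a shift item [B → β . c γ] (dot before a terminal).

Augment with C' → C and build the canonical LR(0) collection (I0 = CLOSURE({[C' → . C]}), then GOTO on every symbol after a dot until no new states appear). It has 11 states:
  I0: { [C → . * C ,], [C → . + + *], [C → . P +], [C' → . C], [P → . ,] }  — shift
  I1: { [C → * . C ,], [C → . * C ,], [C → . + + *], [C → . P +], [P → . ,] }  — shift
  I2: { [C → + . + *] }  — shift
  I3: { [P → , .] }  — reduce
  I4: { [C' → C .] }  — accept
  I5: { [C → P . +] }  — shift
  I6: { [C → P + .] }  — reduce
  I7: { [C → + + . *] }  — shift
  I8: { [C → + + * .] }  — reduce
  I9: { [C → * C . ,] }  — shift
  I10: { [C → * C , .] }  — reduce

No state contains both a complete item and a shift item.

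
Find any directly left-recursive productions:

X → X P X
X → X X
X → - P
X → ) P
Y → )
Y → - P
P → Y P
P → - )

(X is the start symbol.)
Direct left recursion occurs when N → N α for some non-terminal N (the right-hand side begins with the left-hand side itself).

X → X P X: LEFT RECURSIVE (starts with X)
X → X X: LEFT RECURSIVE (starts with X)
X → - P: starts with '-'
X → ) P: starts with ')'
Y → ): starts with ')'
Y → - P: starts with '-'
P → Y P: starts with Y
P → - ): starts with '-'

The grammar has direct left recursion on: X.

Answer: Yes, X is left-recursive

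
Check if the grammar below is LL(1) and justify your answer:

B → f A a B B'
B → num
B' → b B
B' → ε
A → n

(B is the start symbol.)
No. Predict set conflict for B': { 'b' }

A grammar is LL(1) if for each non-terminal N with multiple productions, the predict sets of those productions are pairwise disjoint, where PREDICT(N → α) = (FIRST(α) \ {ε}) ∪ (FOLLOW(N) if α ⇒* ε).

Relevant sets:
  FOLLOW(B') = { $, 'b' }

For B:
  PREDICT(B → f A a B B') = { 'f' }
  PREDICT(B → num) = { 'num' }
For B':
  PREDICT(B' → b B) = { 'b' }
  PREDICT(B' → ε) = { $, 'b' }
A has a single production, so nothing to check there.

Conflict found: Predict set conflict for B': { 'b' }
The grammar is NOT LL(1).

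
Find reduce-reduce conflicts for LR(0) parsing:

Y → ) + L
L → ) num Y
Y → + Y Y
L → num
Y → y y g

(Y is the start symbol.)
No reduce-reduce conflicts

Augment with Y' → Y and build the canonical LR(0) collection (I0 = CLOSURE({[Y' → . Y]}), then GOTO on every symbol after a dot until no new states appear). It has 15 states:
  I0: { [Y → . ) + L], [Y → . + Y Y], [Y → . y y g], [Y' → . Y] }  — shift
  I1: { [Y → ) . + L] }  — shift
  I2: { [Y → + . Y Y], [Y → . ) + L], [Y → . + Y Y], [Y → . y y g] }  — shift
  I3: { [Y' → Y .] }  — accept
  I4: { [Y → y . y g] }  — shift
  I5: { [Y → y y . g] }  — shift
  I6: { [Y → y y g .] }  — reduce
  I7: { [Y → + Y . Y], [Y → . ) + L], [Y → . + Y Y], [Y → . y y g] }  — shift
  I8: { [Y → + Y Y .] }  — reduce
  I9: { [L → . ) num Y], [L → . num], [Y → ) + . L] }  — shift
  I10: { [L → ) . num Y] }  — shift
  I11: { [Y → ) + L .] }  — reduce
  I12: { [L → num .] }  — reduce
  I13: { [L → ) num . Y], [Y → . ) + L], [Y → . + Y Y], [Y → . y y g] }  — shift
  I14: { [L → ) num Y .] }  — reduce

No state contains more than one complete item.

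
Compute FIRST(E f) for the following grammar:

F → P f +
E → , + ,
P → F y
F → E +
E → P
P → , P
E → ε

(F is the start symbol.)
{ '+', ',', 'f' }

FIRST sets of the non-terminals involved (from the grammar, by fixed-point iteration):
  FIRST(E) = { '+', ',', ε }

To compute FIRST(E f), process the symbols left to right:
Symbol E is a non-terminal. Add FIRST(E) \ {ε} = { '+', ',' }
E is nullable (ε ∈ FIRST(E)), continue to the next symbol.
Symbol f is a terminal. Add 'f' and stop.
FIRST(E f) = { '+', ',', 'f' }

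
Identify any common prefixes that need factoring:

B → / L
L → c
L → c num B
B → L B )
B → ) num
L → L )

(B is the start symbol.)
Left-factoring is needed when two productions for the same non-terminal
share a common prefix on the right-hand side.

Productions for B:
  B → / L
  B → L B )
  B → ) num
Productions for L:
  L → c
  L → c num B
  L → L )

Found common prefix 'c' in productions for L

Answer: Yes, L has productions with common prefix 'c'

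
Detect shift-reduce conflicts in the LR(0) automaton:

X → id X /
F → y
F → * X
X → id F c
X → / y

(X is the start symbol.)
No shift-reduce conflicts

Augment with X' → X and build the canonical LR(0) collection (I0 = CLOSURE({[X' → . X]}), then GOTO on every symbol after a dot until no new states appear). It has 12 states:
  I0: { [X → . / y], [X → . id F c], [X → . id X /], [X' → . X] }  — shift
  I1: { [X → / . y] }  — shift
  I2: { [X' → X .] }  — accept
  I3: { [F → . * X], [F → . y], [X → . / y], [X → . id F c], [X → . id X /], [X → id . F c], [X → id . X /] }  — shift
  I4: { [F → * . X], [X → . / y], [X → . id F c], [X → . id X /] }  — shift
  I5: { [X → id F . c] }  — shift
  I6: { [X → id X . /] }  — shift
  I7: { [F → y .] }  — reduce
  I8: { [X → id X / .] }  — reduce
  I9: { [X → id F c .] }  — reduce
  I10: { [F → * X .] }  — reduce
  I11: { [X → / y .] }  — reduce

No state contains both a complete item and a shift item.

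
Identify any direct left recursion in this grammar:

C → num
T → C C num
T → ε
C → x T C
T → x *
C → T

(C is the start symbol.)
C → num: starts with num
T → C C num: starts with C
T → ε: starts with ε
C → x T C: starts with x
T → x *: starts with x
C → T: starts with T

No direct left recursion found.

Answer: No direct left recursion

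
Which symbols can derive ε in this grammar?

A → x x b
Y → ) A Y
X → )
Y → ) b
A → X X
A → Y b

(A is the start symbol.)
A non-terminal is nullable if it can derive ε (the empty string): either it has an ε-production, or it has a production whose right-hand side consists entirely of nullable non-terminals.

There are no ε-productions, so no non-terminal can derive ε.
No non-terminals are nullable.

Answer: None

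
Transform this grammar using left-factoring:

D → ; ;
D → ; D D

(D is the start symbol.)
Left-factoring transforms A → αβ₁ | αβ₂ into A → αA' and A' → β₁ | β₂
(α is the longest common prefix among the alternatives). Repeat until
no nonterminal has two alternatives with a common prefix.

Round 1: D has alternatives sharing prefix ';'. Introduce D': D → ; D'
  Add: D' → ;
  Add: D' → D D

No remaining common prefixes — done.

Resulting grammar:
D → ; D'
D' → ;
D' → D D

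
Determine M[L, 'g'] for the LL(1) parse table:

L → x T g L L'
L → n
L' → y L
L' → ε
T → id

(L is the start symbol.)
To find M[L, 'g'], we find productions for L where 'g' is in the predict set (PREDICT(N → α) = (FIRST(α) \ {ε}) ∪ (FOLLOW(N) if α ⇒* ε)).

L → x T g L L': PREDICT = { 'x' }
L → n: PREDICT = { 'n' }

M[L, 'g'] is empty (no production applies)

Answer: Empty (error entry)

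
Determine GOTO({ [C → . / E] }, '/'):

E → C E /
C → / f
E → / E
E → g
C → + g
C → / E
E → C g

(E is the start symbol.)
GOTO(I, '/') = CLOSURE({ [A → αX.β] : [A → α.Xβ] ∈ I, X = '/' })

Items with dot before '/', with the dot advanced:
  [C → . / E] → [C → / . E]
Closure of the advanced items:
  [C → / . E] has the dot before E: add [E → . C E /], [E → . / E], [E → . g], [E → . C g]
  [E → . C E /] has the dot before C: add [C → . / f], [C → . + g], [C → . / E]

GOTO = { [C → . + g], [C → . / E], [C → . / f], [C → / . E], [E → . / E], [E → . C E /], [E → . C g], [E → . g] }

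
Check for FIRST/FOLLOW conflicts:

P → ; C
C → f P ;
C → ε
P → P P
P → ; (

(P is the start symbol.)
Nullable non-terminals: C.

C: nullable alternative(s) C → ε; FOLLOW(C) = { $, ';' }
  C → f P ;: FIRST \ {ε} = { 'f' } — disjoint from FOLLOW(C)
  C → ε: FIRST \ {ε} = { } — this is the only nullable alternative, skip

P has no nullable alternative, so no FIRST/FOLLOW check is needed there.

No FIRST/FOLLOW conflicts found.

Answer: No FIRST/FOLLOW conflicts.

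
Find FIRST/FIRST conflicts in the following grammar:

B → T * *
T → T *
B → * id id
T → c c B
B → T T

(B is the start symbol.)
Yes. B → T '*' '*' / B → T T on { 'c' }; T → T '*' / T → c c B on { 'c' }

FIRST sets of the non-terminals at (or reachable through a nullable prefix from) the front of some alternative:
  FIRST(T) = { 'c' }

Productions for B:
  B → T * *: FIRST = { 'c' }
  B → * id id: FIRST = { '*' }
  B → T T: FIRST = { 'c' }
Productions for T:
  T → T *: FIRST = { 'c' }
  T → c c B: FIRST = { 'c' }

Conflict for B: B → T * * and B → T T
  Overlap: { 'c' }
Conflict for T: T → T * and T → c c B
  Overlap: { 'c' }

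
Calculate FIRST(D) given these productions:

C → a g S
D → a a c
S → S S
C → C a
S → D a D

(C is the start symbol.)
{ 'a' }

To compute FIRST(D), examine every production with D on the left-hand side, reading each right-hand side left to right until a non-nullable symbol is reached.

From D → a a c:
  - a is a terminal: add 'a' and stop

Collecting: FIRST(D) = { 'a' }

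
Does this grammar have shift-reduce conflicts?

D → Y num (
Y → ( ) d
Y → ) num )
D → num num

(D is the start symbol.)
No shift-reduce conflicts

Augment with D' → D and build the canonical LR(0) collection (I0 = CLOSURE({[D' → . D]}), then GOTO on every symbol after a dot until no new states appear). It has 13 states:
  I0: { [D → . Y num (], [D → . num num], [D' → . D], [Y → . ( ) d], [Y → . ) num )] }  — shift
  I1: { [Y → ( . ) d] }  — shift
  I2: { [Y → ) . num )] }  — shift
  I3: { [D' → D .] }  — accept
  I4: { [D → Y . num (] }  — shift
  I5: { [D → num . num] }  — shift
  I6: { [D → num num .] }  — reduce
  I7: { [D → Y num . (] }  — shift
  I8: { [D → Y num ( .] }  — reduce
  I9: { [Y → ) num . )] }  — shift
  I10: { [Y → ) num ) .] }  — reduce
  I11: { [Y → ( ) . d] }  — shift
  I12: { [Y → ( ) d .] }  — reduce

No state contains both a complete item and a shift item.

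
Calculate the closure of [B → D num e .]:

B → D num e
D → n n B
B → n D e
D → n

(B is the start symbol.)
{ [B → D num e .] }

To compute CLOSURE, for each item [A → α.Bβ] where B is a non-terminal, add [B → .γ] for all productions B → γ; repeat for the newly added items until nothing changes.

Start with: [B → D num e .]
The dot is at the end, so nothing is added.

CLOSURE = { [B → D num e .] }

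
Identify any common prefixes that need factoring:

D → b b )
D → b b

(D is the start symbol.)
Left-factoring is needed when two productions for the same non-terminal
share a common prefix on the right-hand side.

Productions for D:
  D → b b )
  D → b b

Found common prefix 'b b' in productions for D

Answer: Yes, D has productions with common prefix 'b b'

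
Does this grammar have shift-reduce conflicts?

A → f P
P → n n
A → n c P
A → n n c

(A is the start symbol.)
No shift-reduce conflicts

Augment with A' → A and build the canonical LR(0) collection (I0 = CLOSURE({[A' → . A]}), then GOTO on every symbol after a dot until no new states appear). It has 11 states:
  I0: { [A → . f P], [A → . n c P], [A → . n n c], [A' → . A] }  — shift
  I1: { [A' → A .] }  — accept
  I2: { [A → f . P], [P → . n n] }  — shift
  I3: { [A → n . c P], [A → n . n c] }  — shift
  I4: { [A → n c . P], [P → . n n] }  — shift
  I5: { [A → n n . c] }  — shift
  I6: { [A → n n c .] }  — reduce
  I7: { [A → n c P .] }  — reduce
  I8: { [P → n . n] }  — shift
  I9: { [P → n n .] }  — reduce
  I10: { [A → f P .] }  — reduce

No state contains both a complete item and a shift item.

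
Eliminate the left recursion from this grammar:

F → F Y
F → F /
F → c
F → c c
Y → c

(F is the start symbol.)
F → c F'
F → c c F'
F' → Y F'
F' → / F'
F' → ε
Y → c

F is directly left-recursive. The standard transformation for
  A → A α₁ | ... | A α_m | β₁ | ... | β_n
is
  A  → β₁ A' | ... | β_n A'
  A' → α₁ A' | ... | α_m A' | ε

F → c becomes F → c F'
F → c c becomes F → c c F'
F → F Y becomes F' → Y F'
F → F / becomes F' → / F'
Add F' → ε

Productions for other non-terminals are unchanged:
  Y → c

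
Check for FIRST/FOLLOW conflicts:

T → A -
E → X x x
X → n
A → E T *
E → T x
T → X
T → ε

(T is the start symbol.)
Yes. T → A '-' with FOLLOW(T) on { 'x' }

A FIRST/FOLLOW conflict occurs when a non-terminal N has a nullable alternative N → β (β ⇒* ε) and another alternative N → α with FIRST(α) ∩ FOLLOW(N) ≠ ∅: on such a lookahead the parser cannot decide between expanding α and letting N vanish via β.

Nullable non-terminals: T.
FIRST sets used below: FIRST(A) = { 'n', 'x' }, FIRST(X) = { 'n' }

T: nullable alternative(s) T → ε; FOLLOW(T) = { $, '*', 'x' }
  T → A -: FIRST \ {ε} = { 'n', 'x' } — overlaps FOLLOW(T) on { 'x' }: CONFLICT
  T → X: FIRST \ {ε} = { 'n' } — disjoint from FOLLOW(T)
  T → ε: FIRST \ {ε} = { } — this is the only nullable alternative, skip

A, E, X have no nullable alternative, so no FIRST/FOLLOW check is needed there.

So the grammar has 1 FIRST/FOLLOW conflict (marked CONFLICT above).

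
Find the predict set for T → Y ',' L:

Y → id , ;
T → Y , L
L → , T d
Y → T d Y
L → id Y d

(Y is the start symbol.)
{ 'id' }

PREDICT(T → Y ',' L) = (FIRST(RHS) \ {ε}) ∪ (FOLLOW(T) if ε ∈ FIRST(RHS), i.e. RHS ⇒* ε)
FIRST(Y) = { 'id' }
FIRST(Y ',' L) = { 'id' }
ε ∉ FIRST(Y ',' L), so FOLLOW(T) is not added.
PREDICT(T → Y ',' L) = { 'id' }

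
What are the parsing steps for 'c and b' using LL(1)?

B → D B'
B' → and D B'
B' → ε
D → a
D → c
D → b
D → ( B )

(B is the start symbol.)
LL(1) parsing maintains a stack (initially the start symbol over $) and the input. At each step: if the stack top is a terminal, match it against the current input token; if it is a non-terminal N, replace it with the RHS of M[N, lookahead] (the unique production whose predict set contains the lookahead).

Stack is shown with the top on the left.

Stack       Input      Action
-----------------------------
B $         c and b $  output B → D B'
D B' $      c and b $  output D → c
c B' $      c and b $  match 'c'
B' $        and b $    output B' → and D B'
and D B' $  and b $    match 'and'
D B' $      b $        output D → b
b B' $      b $        match 'b'
B' $        $          output B' → ε
$           $          accept

The string is accepted.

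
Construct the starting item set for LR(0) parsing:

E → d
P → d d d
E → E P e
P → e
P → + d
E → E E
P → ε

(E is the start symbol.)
{ [E → . E E], [E → . E P e], [E → . d], [E' → . E] }

First, augment the grammar with E' → E
I₀ = CLOSURE({ [E' → . E] }):
  [E' → . E] has the dot before E: add [E → . d], [E → . E P e], [E → . E E]
No further items can be added.

I₀ = { [E → . E E], [E → . E P e], [E → . d], [E' → . E] }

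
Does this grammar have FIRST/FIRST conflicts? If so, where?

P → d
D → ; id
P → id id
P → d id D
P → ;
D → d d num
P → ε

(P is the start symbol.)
Yes. P → d / P → d id D on { 'd' }

A FIRST/FIRST conflict occurs when two productions N → α and N → β for the same non-terminal have FIRST(α) ∩ FIRST(β) ≠ ∅ (with ε ∈ FIRST of a nullable right-hand side, so two nullable alternatives also conflict).

Productions for P:
  P → d: FIRST = { 'd' }
  P → id id: FIRST = { 'id' }
  P → d id D: FIRST = { 'd' }
  P → ;: FIRST = { ';' }
  P → ε: FIRST = { ε }
Productions for D:
  D → ; id: FIRST = { ';' }
  D → d d num: FIRST = { 'd' }

Conflict for P: P → d and P → d id D
  Overlap: { 'd' }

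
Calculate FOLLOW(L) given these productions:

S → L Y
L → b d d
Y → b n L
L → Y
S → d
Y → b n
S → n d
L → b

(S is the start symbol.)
In S → L Y: L is followed by Y, add FIRST(Y) \ {ε} = { 'b' }
In Y → b n L: L is at the end, add FOLLOW(Y)

The FOLLOW sets referred to above (computed the same way, to a fixed point):
  FOLLOW(Y) = { $, 'b' }

Taking the union: FOLLOW(L) = { $, 'b' }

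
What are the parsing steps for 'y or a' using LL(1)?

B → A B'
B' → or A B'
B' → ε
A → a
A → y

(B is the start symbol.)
Stack is shown with the top on the left.

Stack      Input     Action
---------------------------
B $        y or a $  output B → A B'
A B' $     y or a $  output A → y
y B' $     y or a $  match 'y'
B' $       or a $    output B' → or A B'
or A B' $  or a $    match 'or'
A B' $     a $       output A → a
a B' $     a $       match 'a'
B' $       $         output B' → ε
$          $         accept

The string is accepted.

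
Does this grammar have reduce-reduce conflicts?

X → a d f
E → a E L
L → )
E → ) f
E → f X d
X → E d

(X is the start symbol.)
No reduce-reduce conflicts

A reduce-reduce conflict occurs when an LR(0) state has two complete items [A → α .] and [B → β .] — both call for a reduction, and with no lookahead the parser cannot choose between them.

Augment with X' → X and build the canonical LR(0) collection (I0 = CLOSURE({[X' → . X]}), then GOTO on every symbol after a dot until no new states appear). It has 16 states:
  I0: { [E → . ) f], [E → . a E L], [E → . f X d], [X → . E d], [X → . a d f], [X' → . X] }  — shift
  I1: { [E → ) . f] }  — shift
  I2: { [X → E . d] }  — shift
  I3: { [X' → X .] }  — accept
  I4: { [E → . ) f], [E → . a E L], [E → . f X d], [E → a . E L], [X → a . d f] }  — shift
  I5: { [E → . ) f], [E → . a E L], [E → . f X d], [E → f . X d], [X → . E d], [X → . a d f] }  — shift
  I6: { [E → f X . d] }  — shift
  I7: { [E → f X d .] }  — reduce
  I8: { [E → a E . L], [L → . )] }  — shift
  I9: { [E → . ) f], [E → . a E L], [E → . f X d], [E → a . E L] }  — shift
  I10: { [X → a d . f] }  — shift
  I11: { [X → a d f .] }  — reduce
  I12: { [L → ) .] }  — reduce
  I13: { [E → a E L .] }  — reduce
  I14: { [X → E d .] }  — reduce
  I15: { [E → ) f .] }  — reduce

No state contains more than one complete item.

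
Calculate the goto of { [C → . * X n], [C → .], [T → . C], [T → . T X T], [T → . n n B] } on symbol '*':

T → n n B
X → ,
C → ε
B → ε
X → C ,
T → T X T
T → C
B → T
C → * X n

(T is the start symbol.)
{ [C → * . X n], [C → . * X n], [C → .], [X → . ,], [X → . C ,] }

GOTO(I, '*') = CLOSURE({ [A → αX.β] : [A → α.Xβ] ∈ I, X = '*' })

Items with dot before '*', with the dot advanced:
  [C → . * X n] → [C → * . X n]
Closure of the advanced items:
  [C → * . X n] has the dot before X: add [X → . ,], [X → . C ,]
  [X → . C ,] has the dot before C: add [C → .], [C → . * X n]

GOTO = { [C → * . X n], [C → . * X n], [C → .], [X → . ,], [X → . C ,] }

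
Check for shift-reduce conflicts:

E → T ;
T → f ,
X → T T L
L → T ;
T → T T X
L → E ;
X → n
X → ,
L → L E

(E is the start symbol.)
Augment with E' → E and build the canonical LR(0) collection (I0 = CLOSURE({[E' → . E]}), then GOTO on every symbol after a dot until no new states appear). It has 18 states:
  I0: { [E → . T ;], [E' → . E], [T → . T T X], [T → . f ,] }  — shift
  I1: { [E' → E .] }  — accept
  I2: { [E → T . ;], [T → . T T X], [T → . f ,], [T → T . T X] }  — shift
  I3: { [T → f . ,] }  — shift
  I4: { [T → f , .] }  — reduce
  I5: { [E → T ; .] }  — reduce
  I6: { [T → . T T X], [T → . f ,], [T → T . T X], [T → T T . X], [X → . ,], [X → . T T L], [X → . n] }  — shift
  I7: { [X → , .] }  — reduce
  I8: { [T → . T T X], [T → . f ,], [T → T . T X], [T → T T . X], [X → . ,], [X → . T T L], [X → . n], [X → T . T L] }  — shift
  I9: { [T → T T X .] }  — reduce
  I10: { [X → n .] }  — reduce
  I11: { [E → . T ;], [L → . E ;], [L → . L E], [L → . T ;], [T → . T T X], [T → . f ,], [T → T . T X], [T → T T . X], [X → . ,], [X → . T T L], [X → . n], [X → T . T L], [X → T T . L] }  — shift
  I12: { [L → E . ;] }  — shift
  I13: { [E → . T ;], [L → L . E], [T → . T T X], [T → . f ,], [X → T T L .] }  — shift, reduce
  I14: { [E → . T ;], [E → T . ;], [L → . E ;], [L → . L E], [L → . T ;], [L → T . ;], [T → . T T X], [T → . f ,], [T → T . T X], [T → T T . X], [X → . ,], [X → . T T L], [X → . n], [X → T . T L], [X → T T . L] }  — shift
  I15: { [E → T ; .], [L → T ; .] }  — 2 reduces
  I16: { [L → L E .] }  — reduce
  I17: { [L → E ; .] }  — reduce

I13 contains reduce item [X → T T L .] and shift item [T → . f ,] — shift-reduce conflict.

Answer: Yes — I13: [X → T T L .] vs [T → . f ,]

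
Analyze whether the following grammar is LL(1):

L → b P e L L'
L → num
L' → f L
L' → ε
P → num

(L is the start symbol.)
A grammar is LL(1) if for each non-terminal N with multiple productions, the predict sets of those productions are pairwise disjoint, where PREDICT(N → α) = (FIRST(α) \ {ε}) ∪ (FOLLOW(N) if α ⇒* ε).

Relevant sets:
  FOLLOW(L') = { $, 'f' }

For L:
  PREDICT(L → b P e L L') = { 'b' }
  PREDICT(L → num) = { 'num' }
For L':
  PREDICT(L' → f L) = { 'f' }
  PREDICT(L' → ε) = { $, 'f' }
P has a single production, so nothing to check there.

Conflict found: Predict set conflict for L': { 'f' }
The grammar is NOT LL(1).

Answer: No. Predict set conflict for L': { 'f' }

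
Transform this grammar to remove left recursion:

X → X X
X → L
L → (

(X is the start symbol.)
X → L X'
X' → X X'
X' → ε
L → (

X is directly left-recursive. The standard transformation for
  A → A α₁ | ... | A α_m | β₁ | ... | β_n
is
  A  → β₁ A' | ... | β_n A'
  A' → α₁ A' | ... | α_m A' | ε

X → L becomes X → L X'
X → X X becomes X' → X X'
Add X' → ε

Productions for other non-terminals are unchanged:
  L → (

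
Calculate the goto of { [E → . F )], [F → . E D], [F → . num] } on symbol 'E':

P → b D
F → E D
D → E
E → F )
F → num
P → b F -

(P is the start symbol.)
GOTO(I, 'E') = CLOSURE({ [A → αX.β] : [A → α.Xβ] ∈ I, X = 'E' })

Items with dot before 'E', with the dot advanced:
  [F → . E D] → [F → E . D]
Closure of the advanced items:
  [F → E . D] has the dot before D: add [D → . E]
  [D → . E] has the dot before E: add [E → . F )]
  [E → . F )] has the dot before F: add [F → . E D], [F → . num]

GOTO = { [D → . E], [E → . F )], [F → . E D], [F → . num], [F → E . D] }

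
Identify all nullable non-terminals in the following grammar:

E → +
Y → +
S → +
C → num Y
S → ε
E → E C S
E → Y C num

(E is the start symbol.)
ε-productions: S → ε
So S is immediately nullable.
No further non-terminal can be added: every production for the remaining non-terminals contains a terminal or a non-nullable non-terminal.
Nullable = { 'S' }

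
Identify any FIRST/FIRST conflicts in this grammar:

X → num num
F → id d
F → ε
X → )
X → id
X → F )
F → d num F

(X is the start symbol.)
Yes. X → ')' / X → F ')' on { ')' }; X → id / X → F ')' on { 'id' }

FIRST sets of the non-terminals at (or reachable through a nullable prefix from) the front of some alternative:
  FIRST(F) = { 'd', 'id', ε }

Productions for X:
  X → num num: FIRST = { 'num' }
  X → ): FIRST = { ')' }
  X → id: FIRST = { 'id' }
  X → F ): FIRST = { ')', 'd', 'id' }
Productions for F:
  F → id d: FIRST = { 'id' }
  F → ε: FIRST = { ε }
  F → d num F: FIRST = { 'd' }

Conflict for X: X → ) and X → F )
  Overlap: { ')' }
Conflict for X: X → id and X → F )
  Overlap: { 'id' }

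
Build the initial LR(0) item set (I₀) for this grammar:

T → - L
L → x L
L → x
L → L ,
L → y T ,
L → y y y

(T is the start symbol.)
{ [T → . - L], [T' → . T] }

First, augment the grammar with T' → T
I₀ = CLOSURE({ [T' → . T] }):
  [T' → . T] has the dot before T: add [T → . - L]
No further items can be added.

I₀ = { [T → . - L], [T' → . T] }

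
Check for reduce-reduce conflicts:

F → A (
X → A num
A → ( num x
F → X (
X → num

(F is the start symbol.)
Augment with F' → F and build the canonical LR(0) collection (I0 = CLOSURE({[F' → . F]}), then GOTO on every symbol after a dot until no new states appear). It has 11 states:
  I0: { [A → . ( num x], [F → . A (], [F → . X (], [F' → . F], [X → . A num], [X → . num] }  — shift
  I1: { [A → ( . num x] }  — shift
  I2: { [F → A . (], [X → A . num] }  — shift
  I3: { [F' → F .] }  — accept
  I4: { [F → X . (] }  — shift
  I5: { [X → num .] }  — reduce
  I6: { [F → X ( .] }  — reduce
  I7: { [F → A ( .] }  — reduce
  I8: { [X → A num .] }  — reduce
  I9: { [A → ( num . x] }  — shift
  I10: { [A → ( num x .] }  — reduce

No state contains more than one complete item.

Answer: No reduce-reduce conflicts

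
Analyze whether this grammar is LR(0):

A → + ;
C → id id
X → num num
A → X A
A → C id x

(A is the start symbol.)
A grammar is LR(0) if no state in the canonical LR(0) collection has:
  - both a shift item (dot before a terminal) and a complete item (shift-reduce conflict), or
  - two or more complete items (reduce-reduce conflict; the accept item [A' → A .] counts as a complete item here).

Augment with A' → A and build the canonical LR(0) collection (I0 = CLOSURE({[A' → . A]}), then GOTO on every symbol after a dot until no new states appear). It has 13 states:
  I0: { [A → . + ;], [A → . C id x], [A → . X A], [A' → . A], [C → . id id], [X → . num num] }  — shift
  I1: { [A → + . ;] }  — shift
  I2: { [A' → A .] }  — accept
  I3: { [A → C . id x] }  — shift
  I4: { [A → . + ;], [A → . C id x], [A → . X A], [A → X . A], [C → . id id], [X → . num num] }  — shift
  I5: { [C → id . id] }  — shift
  I6: { [X → num . num] }  — shift
  I7: { [X → num num .] }  — reduce
  I8: { [C → id id .] }  — reduce
  I9: { [A → X A .] }  — reduce
  I10: { [A → C id . x] }  — shift
  I11: { [A → C id x .] }  — reduce
  I12: { [A → + ; .] }  — reduce

Every state is either a pure shift/goto state or contains exactly one complete item and nothing to shift — no conflicts. The grammar is LR(0).

Answer: Yes, the grammar is LR(0)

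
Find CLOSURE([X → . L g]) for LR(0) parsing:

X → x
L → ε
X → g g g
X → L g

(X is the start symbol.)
{ [L → .], [X → . L g] }

Start with: [X → . L g]
  [X → . L g] has the dot before L: add [L → .]
No further items can be added.

CLOSURE = { [L → .], [X → . L g] }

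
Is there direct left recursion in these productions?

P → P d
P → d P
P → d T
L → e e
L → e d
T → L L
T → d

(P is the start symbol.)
P → P d: LEFT RECURSIVE (starts with P)
P → d P: starts with d
P → d T: starts with d
L → e e: starts with e
L → e d: starts with e
T → L L: starts with L
T → d: starts with d

The grammar has direct left recursion on: P.

Answer: Yes, P is left-recursive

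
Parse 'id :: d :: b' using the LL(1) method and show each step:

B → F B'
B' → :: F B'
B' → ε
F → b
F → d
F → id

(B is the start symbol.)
LL(1) parsing maintains a stack (initially the start symbol over $) and the input. At each step: if the stack top is a terminal, match it against the current input token; if it is a non-terminal N, replace it with the RHS of M[N, lookahead] (the unique production whose predict set contains the lookahead).

Stack is shown with the top on the left.

Stack      Input           Action
---------------------------------
B $        id :: d :: b $  output B → F B'
F B' $     id :: d :: b $  output F → id
id B' $    id :: d :: b $  match 'id'
B' $       :: d :: b $     output B' → :: F B'
:: F B' $  :: d :: b $     match '::'
F B' $     d :: b $        output F → d
d B' $     d :: b $        match 'd'
B' $       :: b $          output B' → :: F B'
:: F B' $  :: b $          match '::'
F B' $     b $             output F → b
b B' $     b $             match 'b'
B' $       $               output B' → ε
$          $               accept

The string is accepted.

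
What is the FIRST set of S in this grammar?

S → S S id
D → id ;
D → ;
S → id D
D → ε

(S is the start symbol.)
{ 'id' }

To compute FIRST(S), examine every production with S on the left-hand side, reading each right-hand side left to right until a non-nullable symbol is reached.

From S → S S id:
  - S is the symbol being defined: contributes nothing new
    S is not nullable, so stop
From S → id D:
  - id is a terminal: add 'id' and stop

Collecting: FIRST(S) = { 'id' }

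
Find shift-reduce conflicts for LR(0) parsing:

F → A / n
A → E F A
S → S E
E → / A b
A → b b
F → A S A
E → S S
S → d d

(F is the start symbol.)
Augment with F' → F and build the canonical LR(0) collection (I0 = CLOSURE({[F' → . F]}), then GOTO on every symbol after a dot until no new states appear). It has 21 states:
  I0: { [A → . E F A], [A → . b b], [E → . / A b], [E → . S S], [F → . A / n], [F → . A S A], [F' → . F], [S → . S E], [S → . d d] }  — shift
  I1: { [A → . E F A], [A → . b b], [E → . / A b], [E → . S S], [E → / . A b], [S → . S E], [S → . d d] }  — shift
  I2: { [F → A . / n], [F → A . S A], [S → . S E], [S → . d d] }  — shift
  I3: { [A → . E F A], [A → . b b], [A → E . F A], [E → . / A b], [E → . S S], [F → . A / n], [F → . A S A], [S → . S E], [S → . d d] }  — shift
  I4: { [F' → F .] }  — accept
  I5: { [E → . / A b], [E → . S S], [E → S . S], [S → . S E], [S → . d d], [S → S . E] }  — shift
  I6: { [A → b . b] }  — shift
  I7: { [S → d . d] }  — shift
  I8: { [S → d d .] }  — reduce
  I9: { [A → b b .] }  — reduce
  I10: { [S → S E .] }  — reduce
  I11: { [E → . / A b], [E → . S S], [E → S . S], [E → S S .], [S → . S E], [S → . d d], [S → S . E] }  — shift, reduce
  I12: { [A → . E F A], [A → . b b], [A → E F . A], [E → . / A b], [E → . S S], [S → . S E], [S → . d d] }  — shift
  I13: { [A → E F A .] }  — reduce
  I14: { [F → A / . n] }  — shift
  I15: { [A → . E F A], [A → . b b], [E → . / A b], [E → . S S], [F → A S . A], [S → . S E], [S → . d d], [S → S . E] }  — shift
  I16: { [F → A S A .] }  — reduce
  I17: { [A → . E F A], [A → . b b], [A → E . F A], [E → . / A b], [E → . S S], [F → . A / n], [F → . A S A], [S → . S E], [S → . d d], [S → S E .] }  — shift, reduce
  I18: { [F → A / n .] }  — reduce
  I19: { [E → / A . b] }  — shift
  I20: { [E → / A b .] }  — reduce

I11 contains reduce item [E → S S .] and shift items [E → . / A b], [S → . d d] — shift-reduce conflict.
I17 contains reduce item [S → S E .] and shift items [A → . b b], [E → . / A b], [S → . d d] — shift-reduce conflict.

Answer: Yes — I11: [E → S S .] vs [E → . / A b]; I17: [S → S E .] vs [A → . b b]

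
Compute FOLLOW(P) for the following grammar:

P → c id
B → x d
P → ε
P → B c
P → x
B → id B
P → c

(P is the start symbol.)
To compute FOLLOW(P), find every occurrence of P on a right-hand side N → α P β: add FIRST(β) \ {ε}, and if β is empty or nullable also add FOLLOW(N). Iterate to a fixed point.

P is the start symbol, so $ ∈ FOLLOW(P).
P does not occur on any right-hand side.

Taking the union: FOLLOW(P) = { $ }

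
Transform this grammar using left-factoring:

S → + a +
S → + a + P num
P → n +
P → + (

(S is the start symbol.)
S → + a + S'
S' → ε
S' → P num
P → n +
P → + (

Left-factoring transforms A → αβ₁ | αβ₂ into A → αA' and A' → β₁ | β₂
(α is the longest common prefix among the alternatives). Repeat until
no nonterminal has two alternatives with a common prefix.

Round 1: S has alternatives sharing prefix '+ a +'. Introduce S': S → + a + S'
  Add: S' → ε
  Add: S' → P num

No remaining common prefixes — done.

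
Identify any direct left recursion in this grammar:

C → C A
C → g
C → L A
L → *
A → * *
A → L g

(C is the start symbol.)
Direct left recursion occurs when N → N α for some non-terminal N (the right-hand side begins with the left-hand side itself).

C → C A: LEFT RECURSIVE (starts with C)
C → g: starts with g
C → L A: starts with L
L → *: starts with '*'
A → * *: starts with '*'
A → L g: starts with L

The grammar has direct left recursion on: C.

Answer: Yes, C is left-recursive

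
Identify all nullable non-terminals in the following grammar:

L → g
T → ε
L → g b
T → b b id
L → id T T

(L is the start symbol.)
{ 'T' }

ε-productions: T → ε
So T is immediately nullable.
No further non-terminal can be added: every production for the remaining non-terminals contains a terminal or a non-nullable non-terminal.
Nullable = { 'T' }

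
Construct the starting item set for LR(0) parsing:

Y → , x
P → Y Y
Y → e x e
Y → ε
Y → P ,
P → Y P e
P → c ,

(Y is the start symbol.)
First, augment the grammar with Y' → Y
I₀ = CLOSURE({ [Y' → . Y] }):
  [Y' → . Y] has the dot before Y: add [Y → . , x], [Y → . e x e], [Y → .], [Y → . P ,]
  [Y → . P ,] has the dot before P: add [P → . Y Y], [P → . Y P e], [P → . c ,]
No further items can be added.

I₀ = { [P → . Y P e], [P → . Y Y], [P → . c ,], [Y → . , x], [Y → . P ,], [Y → . e x e], [Y → .], [Y' → . Y] }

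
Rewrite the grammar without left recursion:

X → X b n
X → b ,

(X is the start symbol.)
X is directly left-recursive. The standard transformation for
  A → A α₁ | ... | A α_m | β₁ | ... | β_n
is
  A  → β₁ A' | ... | β_n A'
  A' → α₁ A' | ... | α_m A' | ε

X → b , becomes X → b , X'
X → X b n becomes X' → b n X'
Add X' → ε

Resulting grammar:
X → b , X'
X' → b n X'
X' → ε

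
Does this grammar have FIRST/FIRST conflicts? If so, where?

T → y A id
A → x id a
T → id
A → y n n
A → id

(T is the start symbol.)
No FIRST/FIRST conflicts.

Productions for T:
  T → y A id: FIRST = { 'y' }
  T → id: FIRST = { 'id' }
Productions for A:
  A → x id a: FIRST = { 'x' }
  A → y n n: FIRST = { 'y' }
  A → id: FIRST = { 'id' }

All alternatives of each non-terminal have pairwise disjoint FIRST sets.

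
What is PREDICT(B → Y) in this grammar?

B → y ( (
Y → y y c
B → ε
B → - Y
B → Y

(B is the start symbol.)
PREDICT(B → Y) = (FIRST(RHS) \ {ε}) ∪ (FOLLOW(B) if ε ∈ FIRST(RHS), i.e. RHS ⇒* ε)
FIRST(Y) = { 'y' }
FIRST(Y) = { 'y' }
ε ∉ FIRST(Y), so FOLLOW(B) is not added.
PREDICT(B → Y) = { 'y' }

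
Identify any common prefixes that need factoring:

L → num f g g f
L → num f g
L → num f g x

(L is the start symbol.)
Yes, L has productions with common prefix 'num f g'

Left-factoring is needed when two productions for the same non-terminal
share a common prefix on the right-hand side.

Productions for L:
  L → num f g g f
  L → num f g
  L → num f g x

Found common prefix 'num f g' in productions for L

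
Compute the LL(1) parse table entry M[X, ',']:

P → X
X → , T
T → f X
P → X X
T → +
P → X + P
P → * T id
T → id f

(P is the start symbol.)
To find M[X, ','], we find productions for X where ',' is in the predict set (PREDICT(N → α) = (FIRST(α) \ {ε}) ∪ (FOLLOW(N) if α ⇒* ε)).

X → , T: PREDICT = { ',' }
  ',' is in predict set, so this production goes in M[X, ',']

M[X, ','] = X → , T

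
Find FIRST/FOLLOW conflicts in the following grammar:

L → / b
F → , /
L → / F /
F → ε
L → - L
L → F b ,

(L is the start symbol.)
No FIRST/FOLLOW conflicts.

A FIRST/FOLLOW conflict occurs when a non-terminal N has a nullable alternative N → β (β ⇒* ε) and another alternative N → α with FIRST(α) ∩ FOLLOW(N) ≠ ∅: on such a lookahead the parser cannot decide between expanding α and letting N vanish via β.

Nullable non-terminals: F.

F: nullable alternative(s) F → ε; FOLLOW(F) = { '/', 'b' }
  F → , /: FIRST \ {ε} = { ',' } — disjoint from FOLLOW(F)
  F → ε: FIRST \ {ε} = { } — this is the only nullable alternative, skip

L has no nullable alternative, so no FIRST/FOLLOW check is needed there.

No FIRST/FOLLOW conflicts found.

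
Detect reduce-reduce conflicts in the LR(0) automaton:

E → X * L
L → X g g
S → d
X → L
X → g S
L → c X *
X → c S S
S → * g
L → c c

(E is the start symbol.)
Yes — I18: [E → X * L .] vs [X → L .]

A reduce-reduce conflict occurs when an LR(0) state has two complete items [A → α .] and [B → β .] — both call for a reduction, and with no lookahead the parser cannot choose between them.

Augment with E' → E and build the canonical LR(0) collection (I0 = CLOSURE({[E' → . E]}), then GOTO on every symbol after a dot until no new states appear). It has 20 states:
  I0: { [E → . X * L], [E' → . E], [L → . X g g], [L → . c X *], [L → . c c], [X → . L], [X → . c S S], [X → . g S] }  — shift
  I1: { [E' → E .] }  — accept
  I2: { [X → L .] }  — reduce
  I3: { [E → X . * L], [L → X . g g] }  — shift
  I4: { [L → . X g g], [L → . c X *], [L → . c c], [L → c . X *], [L → c . c], [S → . * g], [S → . d], [X → . L], [X → . c S S], [X → . g S], [X → c . S S] }  — shift
  I5: { [S → . * g], [S → . d], [X → g . S] }  — shift
  I6: { [S → * . g] }  — shift
  I7: { [X → g S .] }  — reduce
  I8: { [S → d .] }  — reduce
  I9: { [S → * g .] }  — reduce
  I10: { [S → . * g], [S → . d], [X → c S . S] }  — shift
  I11: { [L → X . g g], [L → c X . *] }  — shift
  I12: { [L → . X g g], [L → . c X *], [L → . c c], [L → c . X *], [L → c . c], [L → c c .], [S → . * g], [S → . d], [X → . L], [X → . c S S], [X → . g S], [X → c . S S] }  — shift, reduce
  I13: { [L → c X * .] }  — reduce
  I14: { [L → X g . g] }  — shift
  I15: { [L → X g g .] }  — reduce
  I16: { [X → c S S .] }  — reduce
  I17: { [E → X * . L], [L → . X g g], [L → . c X *], [L → . c c], [X → . L], [X → . c S S], [X → . g S] }  — shift
  I18: { [E → X * L .], [X → L .] }  — 2 reduces
  I19: { [L → X . g g] }  — shift

I18 contains complete items [E → X * L .], [X → L .] — reduce-reduce conflict.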